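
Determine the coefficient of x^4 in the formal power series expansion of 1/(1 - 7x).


The geometric series identity gives 1/(1 - c x) = sum_{k>=0} c^k x^k, so the coefficient of x^k is c^k.
Here c = 7 and k = 4.
Computing: 7^4 = 2401

2401


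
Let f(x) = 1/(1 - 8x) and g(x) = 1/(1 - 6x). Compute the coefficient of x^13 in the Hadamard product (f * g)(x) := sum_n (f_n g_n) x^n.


f has coefficients f_k = 8^k and g has coefficients g_k = 6^k, so the Hadamard product has coefficient (f*g)_k = 8^k * 6^k = 48^k.
For k = 13: 48^13 = 7180192468708211294208.

7180192468708211294208


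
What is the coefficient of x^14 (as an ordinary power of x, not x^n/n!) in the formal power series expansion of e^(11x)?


The exponential series is e^y = sum_{k>=0} y^k / k!. Substituting y = 11x gives
e^(11x) = sum_{k>=0} 11^k x^k / k!.
So the coefficient of x^n is a^n/n! with a = 11, n = 14:
11^14 / 14! = 379749833583241/87178291200 = 34522712143931/7925299200

34522712143931/7925299200


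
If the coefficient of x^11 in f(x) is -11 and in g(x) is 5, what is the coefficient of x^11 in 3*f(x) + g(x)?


Scalar multiplication scales coefficients: 3 * -11 = -33.
Then add the g coefficient: -33 + 5
= -28

-28


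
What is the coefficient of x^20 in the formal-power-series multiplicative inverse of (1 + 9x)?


The inverse is 1/(1 + 9x). Apply the geometric identity 1/(1 - y) = sum_{k>=0} y^k with y = -9x:
1/(1 + 9x) = sum_{k>=0} (-9)^k x^k.
So the coefficient of x^20 is (-9)^20 = 12157665459056928801.

12157665459056928801


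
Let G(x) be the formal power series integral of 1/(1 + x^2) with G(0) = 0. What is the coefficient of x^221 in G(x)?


1/(1 + x^2) = sum_{j>=0} (-1)^j x^(2j). Integrating termwise with G(0) = 0:
G(x) = sum_{j>=0} (-1)^j x^(2j+1) / (2j+1) = arctan(x).
Only odd powers are nonzero. For x^221 write 221 = 2*110 + 1, giving
(-1)^110 / 221 = 1/221 = 1/221.

1/221


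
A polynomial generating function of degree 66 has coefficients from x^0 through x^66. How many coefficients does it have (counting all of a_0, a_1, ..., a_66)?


A polynomial of degree 66 takes the form a_0 + a_1 x + ... + a_66 x^66.
The number of coefficients is 66 + 1 = 67.

67


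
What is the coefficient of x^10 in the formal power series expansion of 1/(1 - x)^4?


The expansion 1/(1 - x)^r = sum_{k>=0} C(k + r - 1, r - 1) x^k follows from the multiset / negative-binomial theorem (or from repeated differentiation of the geometric series).
For r = 4 and k = 10:
C(13, 3) = 6227020800 / (6 * 3628800) = 286.

286


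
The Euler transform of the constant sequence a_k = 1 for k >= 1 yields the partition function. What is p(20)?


The Euler transform converts the sequence a_k = 1 into the number of integer partitions.
Using the recurrence or dynamic programming:
p(20) = 627

627


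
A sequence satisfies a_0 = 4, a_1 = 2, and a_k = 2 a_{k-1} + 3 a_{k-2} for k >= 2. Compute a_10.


The characteristic equation is t^2 - 2 t - 3 = 0, with roots r_1 = 3 and r_2 = -1 (so c_1 = r_1 + r_2, c_2 = -r_1 r_2 as required).
One can use the closed form a_n = A r_1^n + B r_2^n, but direct iteration is more reliable:
a_0 = 4, a_1 = 2, a_2 = 16, a_3 = 38, a_4 = 124, a_5 = 362, a_6 = 1096, a_7 = 3278, a_8 = 9844, a_9 = 29522, a_10 = 88576.
So a_10 = 88576.

88576


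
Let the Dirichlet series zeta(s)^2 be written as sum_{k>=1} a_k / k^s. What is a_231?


The Dirichlet convolution of the constant function 1 with itself gives (1 * 1)(k) = sum_{d | k} 1 = d(k), the number of positive divisors of k.
Since zeta(s) = sum_{k>=1} 1/k^s, we have zeta(s)^2 = sum_{k>=1} d(k)/k^s, so a_k = d(k).
For k = 231: the divisors are 1, 3, 7, 11, 21, 33, 77, 231.
Count = 8.

8


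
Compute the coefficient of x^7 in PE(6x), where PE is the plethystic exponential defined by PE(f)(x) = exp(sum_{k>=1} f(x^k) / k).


With f(x) = 6x, the exponent is sum_{k>=1} 6 x^k / k = 6 * (-ln(1 - x)). Exponentiating:
PE(6x) = exp(-6 ln(1 - x)) = 1/(1 - x)^6.
By the negative binomial expansion, [x^n] 1/(1 - x)^6 = C(n + 5, 5).
For n = 7: C(12, 5) = 792.

792


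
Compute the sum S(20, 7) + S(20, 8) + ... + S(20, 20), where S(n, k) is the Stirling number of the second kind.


By definition, S(n, k) counts partitions of an n-set into exactly k nonempty blocks.
Computing row n = 20 for k = 7..20:
S(20, k): 11143554045652, 15170932662679, 12011282644725, 5917584964655, 1900842429486, 411016633391, 61068660380, 6302524580, 452329200, 22350954, 741285, 15675, 190, 1
Sum = 46623060002853.

46623060002853


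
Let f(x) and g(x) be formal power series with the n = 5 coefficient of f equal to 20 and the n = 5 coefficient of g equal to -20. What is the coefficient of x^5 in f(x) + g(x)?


Addition of formal power series is termwise.
The coefficient of x^5 in f + g = 20 + -20
= 0

0


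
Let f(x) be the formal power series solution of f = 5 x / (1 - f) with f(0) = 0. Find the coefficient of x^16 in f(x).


Apply Lagrange inversion: f = 5 x * phi(f) with phi(t) = 1/(1 - t), so
[x^n] f = 5^n * (1/n) [t^(n-1)] phi(t)^n = 5^n * (1/n) [t^(n-1)] (1 - t)^(-n) = 5^n * (1/n) C(2n - 2, n - 1) = 5^n * C_{n-1}.
For n = 16: C_15 = C(30, 15) / 16 = 155117520/16 = 9694845.
With the 5^16 = 152587890625 factor, the coefficient is 152587890625 * 9694845 = 1479315948486328125.

1479315948486328125


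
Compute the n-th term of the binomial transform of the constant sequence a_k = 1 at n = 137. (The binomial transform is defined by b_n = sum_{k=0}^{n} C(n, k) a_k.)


With a_k = 1 for all k, b_n = sum_{k=0}^{n} C(n, k) = 2^n by the binomial theorem.
For n = 137: 2^137 = 174224571863520493293247799005065324265472.

174224571863520493293247799005065324265472


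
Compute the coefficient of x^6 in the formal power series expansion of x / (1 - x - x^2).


Let f(x) = sum_{k>=0} a_k x^k. Multiplying f(x) * (1 - x - x^2) = x and matching coefficients gives a_0 = 0, a_1 = 1, and a_k = a_{k-1} + a_{k-2} for k >= 2. These are the Fibonacci numbers F_k.
Iterating from F_0 = 0, F_1 = 1:
F_0=0, F_1=1, F_2=1, F_3=2, F_4=3, F_5=5, F_6=8
F_6 = 8.

8


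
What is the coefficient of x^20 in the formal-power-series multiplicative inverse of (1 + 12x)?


The inverse is 1/(1 + 12x). Apply the geometric identity 1/(1 - y) = sum_{k>=0} y^k with y = -12x:
1/(1 + 12x) = sum_{k>=0} (-12)^k x^k.
So the coefficient of x^20 is (-12)^20 = 3833759992447475122176.

3833759992447475122176


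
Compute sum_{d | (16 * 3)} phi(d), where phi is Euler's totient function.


First, 16 * 3 = 48. One classical identity is sum_{d | n} phi(d) = n (each k in [1, n] has a unique gcd with n, and among the k's with gcd(k, n) = n/d there are phi(d) of them). So the sum equals 48. We also verify directly:
Divisors of 48: 1, 2, 3, 4, 6, 8, 12, 16, 24, 48.
phi values: 1, 1, 2, 2, 2, 4, 4, 8, 8, 16.
Sum = 48.

48


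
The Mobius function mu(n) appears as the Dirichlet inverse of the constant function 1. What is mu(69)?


69 = 3 * 23 (all distinct primes).
mu(69) = (-1)^2 = 1

1


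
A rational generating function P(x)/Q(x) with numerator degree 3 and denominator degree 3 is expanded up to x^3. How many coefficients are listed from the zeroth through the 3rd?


Expanding up to x^3 gives the coefficients for x^0, x^1, ..., x^3.
That is 3 + 1 = 4 coefficients in total.

4


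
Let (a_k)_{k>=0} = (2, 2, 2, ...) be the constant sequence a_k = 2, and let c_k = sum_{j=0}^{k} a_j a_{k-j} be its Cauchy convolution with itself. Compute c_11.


Since a_j = 2 for all j >= 0, the convolution sum becomes
c_k = sum_{j=0}^{k} 2 * 2 = 4 * (k + 1).
Equivalently, the generating function of (a_k) is 2/(1 - x) and its square is 4/(1 - x)^2 = sum_{k>=0} 4(k + 1) x^k.
For k = 11: 4 * 12 = 48.

48


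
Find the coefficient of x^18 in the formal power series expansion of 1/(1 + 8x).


Write 1/(1 + c x) = 1/(1 - (-c) x) and apply the geometric-series identity
1/(1 - y) = sum_{k>=0} y^k to get 1/(1 + c x) = sum_{k>=0} (-c)^k x^k.
So the coefficient of x^k is (-c)^k = (-1)^k * c^k.
Here c = 8 and k = 18:
(-8)^18 = 1 * 18014398509481984 = 18014398509481984

18014398509481984


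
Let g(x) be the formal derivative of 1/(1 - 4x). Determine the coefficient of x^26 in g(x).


Differentiate termwise: d/dx sum_{k>=0} 4^k x^k = sum_{k>=1} k 4^k x^(k-1) = sum_{j>=0} (j+1) 4^(j+1) x^j.
Equivalently, d/dx [1/(1 - 4x)] = 4/(1 - 4x)^2.
For j = 26: 27 * 4^27 = 27 * 18014398509481984 = 486388759756013568.

486388759756013568


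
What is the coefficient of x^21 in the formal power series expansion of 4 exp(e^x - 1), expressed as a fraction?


exp(e^x - 1) is the exponential generating function for the Bell numbers Bell_k: exp(e^x - 1) = sum_{k>=0} Bell_k x^k / k!.
So the coefficient of x^21 in 4 exp(e^x - 1) is 4 Bell_21 / 21!.
Computing: Bell_21 = 474869816156751 and 21! = 51090942171709440000, giving
4 * 474869816156751/51090942171709440000 = 158289938718917/4257578514309120000.

158289938718917/4257578514309120000


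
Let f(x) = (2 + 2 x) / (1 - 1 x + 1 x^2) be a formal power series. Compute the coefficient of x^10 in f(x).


Write f(x) = sum_{k>=0} a_k x^k. Multiplying both sides by 1 - 1 x + 1 x^2 gives
(1 - 1 x + 1 x^2) sum_{k>=0} a_k x^k = 2 + 2 x.
Matching coefficients:
 x^0: a_0 = 2
 x^1: a_1 - 1 a_0 = 2  =>  a_1 = 1*2 + 2 = 4
 x^k (k >= 2): a_k = 1 a_{k-1} - 1 a_{k-2}.
Iterating: a_2 = 2, a_3 = -2, a_4 = -4, a_5 = -2, a_6 = 2, a_7 = 4, a_8 = 2, a_9 = -2, a_10 = -4.
So the coefficient of x^10 is -4.

-4


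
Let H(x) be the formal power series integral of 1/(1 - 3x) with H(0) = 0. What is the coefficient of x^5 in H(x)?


1/(1 - 3x) = sum_{k>=0} 3^k x^k. Integrating termwise with H(0) = 0:
H(x) = sum_{k>=0} 3^k x^(k+1) / (k+1) = sum_{m>=1} 3^(m-1) x^m / m.
For m = 5: 3^4/5 = 81/5 = 81/5.

81/5


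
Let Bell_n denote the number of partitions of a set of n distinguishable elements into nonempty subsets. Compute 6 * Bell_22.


Bell_22 can be computed from the Bell triangle or from Dobinski's identity Bell_n = (1/e) * sum_{k>=0} k^n / k!.
Computing Bell_22 = 4506715738447323.
Then 6 * 4506715738447323 = 27040294430683938.

27040294430683938


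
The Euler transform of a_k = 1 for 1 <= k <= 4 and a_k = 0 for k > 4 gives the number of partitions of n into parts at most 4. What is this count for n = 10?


Partitions of 10 into parts at most 4:
Using generating function (1-x)^(-1)(1-x^2)^(-1)...(1-x^4)^(-1),
the coefficient of x^10 = 23

23


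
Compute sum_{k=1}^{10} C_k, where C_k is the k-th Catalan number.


C_1 through C_10: 1, 2, 5, 14, 42, 132, 429, 1430, 4862, 16796
Sum = 1 + 2 + 5 + 14 + 42 + 132 + 429 + 1430 + 4862 + 16796
= 23713

23713


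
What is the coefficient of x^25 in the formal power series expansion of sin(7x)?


The Maclaurin series is sin(t) = sum_{k>=0} (-1)^k t^(2k+1) / (2k+1)!, so substituting t = 7x, only odd powers of x are nonzero, with coefficient of x^(2k+1) equal to (-1)^k 7^(2k+1) / (2k+1)!.
Write 25 = 2*12 + 1, giving the coefficient (-1)^12 * 7^25 / 25! = 1341068619663964900807/15511210043330985984000000 = 3909821048582988049/45222186715250688000000.

3909821048582988049/45222186715250688000000


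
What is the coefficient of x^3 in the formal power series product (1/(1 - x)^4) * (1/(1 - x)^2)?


Combine the factors: (1/(1 - x)^4) * (1/(1 - x)^2) = 1/(1 - x)^6.
Then use 1/(1 - x)^r = sum_{k>=0} C(k + r - 1, r - 1) x^k with r = 6 and k = 3:
C(8, 5) = 56.

56


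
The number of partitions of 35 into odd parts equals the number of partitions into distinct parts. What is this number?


Computing partitions of 35 into odd parts (1, 3, 5, ...):
Using the generating function prod_{k>=0} 1/(1-x^(2k+1)),
the count is 585

585


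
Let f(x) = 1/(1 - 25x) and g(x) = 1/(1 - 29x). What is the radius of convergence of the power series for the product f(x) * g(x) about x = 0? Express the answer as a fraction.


The radius of 1/(1 - 25x) is 1/25 (nearest singularity at x = 1/25), and the radius of 1/(1 - 29x) is 1/29.
The product f(x)*g(x) = 1/((1 - 25x)(1 - 29x)) has singularities at both 1/25 and 1/29, so its radius of convergence is the distance to the nearest one:
min(1/25, 1/29) = 1/29.

1/29


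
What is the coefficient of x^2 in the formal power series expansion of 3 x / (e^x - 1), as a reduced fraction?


The exponential generating function for Bernoulli numbers is
x / (e^x - 1) = sum_{k>=0} B_k x^k / k!.
So the coefficient of x^2 in 3 x / (e^x - 1) is 3 B_2 / 2!.
Computing: B_2 = 1/6, 2! = 2, giving
3 * 1/6 / 2 = 1/4.

1/4


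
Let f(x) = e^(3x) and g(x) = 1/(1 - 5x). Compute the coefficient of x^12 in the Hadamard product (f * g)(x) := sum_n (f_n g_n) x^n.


Expanding: f_k = 3^k/k! (from e^(3x)) and g_k = 5^k (from 1/(1 - 5x)). So the Hadamard coefficient (f * g)_k = 3^k 5^k / k! = (15)^k / k!.
For k = 12: 15^12/12! = 129746337890625/479001600 = 21357421875/78848.

21357421875/78848


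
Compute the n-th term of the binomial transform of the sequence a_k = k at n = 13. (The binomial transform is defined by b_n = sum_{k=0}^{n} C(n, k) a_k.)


With a_k = k, b_n = sum_{k=0}^{n} C(n, k) k. Using k * C(n, k) = n * C(n-1, k-1) gives b_n = n * sum_{k>=1} C(n-1, k-1) = n * 2^(n-1).
For n = 13: 13 * 2^12 = 13 * 4096 = 53248.

53248


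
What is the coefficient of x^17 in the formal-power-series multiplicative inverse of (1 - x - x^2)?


Let the inverse be f(x) = sum_{k>=0} a_k x^k. From f(x) * (1 - x - x^2) = 1 and matching coefficients:
 x^0: a_0 = 1.
 x^1: a_1 - a_0 = 0, so a_1 = 1.
 x^k (k >= 2): a_k - a_{k-1} - a_{k-2} = 0, i.e. a_k = a_{k-1} + a_{k-2}.
This is the Fibonacci-type recurrence shifted so that a_0 = a_1 = 1.
Iterating: a_0=1, a_1=1, a_2=2, a_3=3, a_4=5, a_5=8, a_6=13, a_7=21, a_8=34, a_9=55, ...
a_17 = 2584.

2584


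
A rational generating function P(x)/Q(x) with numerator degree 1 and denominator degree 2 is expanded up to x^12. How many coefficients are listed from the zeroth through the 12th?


Expanding up to x^12 gives the coefficients for x^0, x^1, ..., x^12.
That is 12 + 1 = 13 coefficients in total.

13


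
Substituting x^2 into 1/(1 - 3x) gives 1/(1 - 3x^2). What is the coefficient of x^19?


Since 1/(1 - 3x^2) only has even powers of x,
the coefficient of x^19 (odd) is 0.

0


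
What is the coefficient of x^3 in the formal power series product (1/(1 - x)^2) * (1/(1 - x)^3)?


Combine the factors: (1/(1 - x)^2) * (1/(1 - x)^3) = 1/(1 - x)^5.
Then use 1/(1 - x)^r = sum_{k>=0} C(k + r - 1, r - 1) x^k with r = 5 and k = 3:
C(7, 4) = 35.

35


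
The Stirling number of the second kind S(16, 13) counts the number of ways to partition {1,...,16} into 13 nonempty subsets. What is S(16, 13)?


Using the explicit formula S(n,k) = (1/k!) sum_{j=0}^{k} (-1)^(k-j) C(k,j) j^n:
S(16, 13) = 165620
Equivalently, S(n,k) is n! times the coefficient of x^n in the EGF (e^x - 1)^k / k!.

165620


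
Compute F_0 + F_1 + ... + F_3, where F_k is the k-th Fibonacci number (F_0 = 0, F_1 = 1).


Use the identity sum_{k=0}^{N} F_k = F_{N+2} - 1 (which follows from F_{k+2} - F_{k+1} = F_k). Then
sum_{k=0}^{3} F_k = (F_{5} - 1) - (F_{1} - 1) = F_{5} - F_{1}.
Computing: F_{5} = 5, F_{1} = 1, so
Sum = 5 - 1 = 4.

4


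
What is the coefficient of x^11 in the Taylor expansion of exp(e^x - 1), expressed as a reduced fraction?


exp(e^x - 1) = sum_{k>=0} Bell_k x^k / k!, where Bell_k is the k-th Bell number.
So the coefficient of x^11 is Bell_11 / 11!.
Computing: Bell_11 = 678570 and 11! = 39916800, giving
678570/39916800 = 22619/1330560.

22619/1330560


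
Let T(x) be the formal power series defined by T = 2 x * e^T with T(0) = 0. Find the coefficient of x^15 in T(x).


Apply the Lagrange inversion formula: if T = 2 x * phi(T) with phi(t) = e^t, then
[x^n] T = 2^n * (1/n) [t^(n-1)] phi(t)^n = 2^n * (1/n) [t^(n-1)] e^(n t) = 2^n * (1/n) * n^(n-1) / (n-1)! = 2^n * n^(n-1) / n!.
When c = 1 this is the Cayley count of rooted labeled trees on n vertices, divided by n!.
For n = 15: 2^15 * 15^14 / 15! = 32768 * 29192926025390625/1307674368000 = 5125781250000/7007.

5125781250000/7007


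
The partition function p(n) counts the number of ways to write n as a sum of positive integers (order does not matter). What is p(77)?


Using the generating function prod_{k>=1} 1/(1-x^k), we compute p(77).
By dynamic programming over parts 1 through 77:
p(77) = 10619863

10619863


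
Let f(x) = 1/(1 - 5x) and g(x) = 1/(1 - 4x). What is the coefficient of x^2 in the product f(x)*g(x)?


The coefficient of x^n in f*g is the Cauchy product: sum_{k=0}^{n} a^k * b^(n-k).
With a=5, b=4, n=2:
sum_{k=0}^{2} 5^k * 4^(2-k)
= 61

61


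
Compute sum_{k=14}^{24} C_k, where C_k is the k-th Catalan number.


C_14 through C_24: 2674440, 9694845, 35357670, 129644790, 477638700, 1767263190, 6564120420, 24466267020, 91482563640, 343059613650, 1289904147324
Sum = 2674440 + 9694845 + 35357670 + 129644790 + 477638700 + 1767263190 + 6564120420 + 24466267020 + 91482563640 + 343059613650 + 1289904147324
= 1757898985689

1757898985689


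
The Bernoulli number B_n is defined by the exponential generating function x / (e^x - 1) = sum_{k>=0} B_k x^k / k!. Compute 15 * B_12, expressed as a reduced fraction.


Bernoulli numbers can also be computed recursively via B_0 = 1 and sum_{j=0}^{m} C(m+1, j) B_j = 0 for m >= 1. Odd-index Bernoulli numbers vanish for k >= 3.
Computing B_12 = -691/2730, so 15 * B_12 = 15 * -691/2730 = -691/182.

-691/182


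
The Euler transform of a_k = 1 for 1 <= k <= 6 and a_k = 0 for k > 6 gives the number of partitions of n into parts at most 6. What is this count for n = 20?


Partitions of 20 into parts at most 6:
Using generating function (1-x)^(-1)(1-x^2)^(-1)...(1-x^6)^(-1),
the coefficient of x^20 = 282

282


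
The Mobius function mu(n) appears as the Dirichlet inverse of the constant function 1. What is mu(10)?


10 = 2 * 5 (all distinct primes).
mu(10) = (-1)^2 = 1

1


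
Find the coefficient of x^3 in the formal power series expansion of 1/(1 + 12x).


Write 1/(1 + c x) = 1/(1 - (-c) x) and apply the geometric-series identity
1/(1 - y) = sum_{k>=0} y^k to get 1/(1 + c x) = sum_{k>=0} (-c)^k x^k.
So the coefficient of x^k is (-c)^k = (-1)^k * c^k.
Here c = 12 and k = 3:
(-12)^3 = -1 * 1728 = -1728

-1728


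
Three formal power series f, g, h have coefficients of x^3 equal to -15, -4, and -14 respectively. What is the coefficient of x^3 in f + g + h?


Series addition is componentwise:
-15 + -4 + -14
= -33

-33


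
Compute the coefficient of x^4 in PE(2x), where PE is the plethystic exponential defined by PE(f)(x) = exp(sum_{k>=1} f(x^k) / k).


With f(x) = 2x, the exponent is sum_{k>=1} 2 x^k / k = 2 * (-ln(1 - x)). Exponentiating:
PE(2x) = exp(-2 ln(1 - x)) = 1/(1 - x)^2.
By the negative binomial expansion, [x^n] 1/(1 - x)^2 = C(n + 1, 1).
For n = 4: C(5, 1) = 5.

5


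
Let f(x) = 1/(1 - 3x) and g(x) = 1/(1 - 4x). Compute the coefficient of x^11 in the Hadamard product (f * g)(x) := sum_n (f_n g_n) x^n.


f has coefficients f_k = 3^k and g has coefficients g_k = 4^k, so the Hadamard product has coefficient (f*g)_k = 3^k * 4^k = 12^k.
For k = 11: 12^11 = 743008370688.

743008370688


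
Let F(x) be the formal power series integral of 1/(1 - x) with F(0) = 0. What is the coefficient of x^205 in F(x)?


1/(1 - x) = sum_{k>=0} x^k. Integrating termwise and using F(0) = 0 gives
F(x) = sum_{k>=0} x^(k+1) / (k+1) = sum_{m>=1} x^m / m = -ln(1 - x).
So the coefficient of x^205 is 1/205 = 1/205.

1/205


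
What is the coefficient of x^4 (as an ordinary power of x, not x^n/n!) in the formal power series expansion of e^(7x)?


The exponential series is e^y = sum_{k>=0} y^k / k!. Substituting y = 7x gives
e^(7x) = sum_{k>=0} 7^k x^k / k!.
So the coefficient of x^n is a^n/n! with a = 7, n = 4:
7^4 / 4! = 2401/24 = 2401/24

2401/24


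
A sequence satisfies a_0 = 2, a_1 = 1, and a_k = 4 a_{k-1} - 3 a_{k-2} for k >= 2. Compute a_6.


The characteristic equation is t^2 - 4 t + 3 = 0, with roots r_1 = 3 and r_2 = 1 (so c_1 = r_1 + r_2, c_2 = -r_1 r_2 as required).
One can use the closed form a_n = A r_1^n + B r_2^n, but direct iteration is more reliable:
a_0 = 2, a_1 = 1, a_2 = -2, a_3 = -11, a_4 = -38, a_5 = -119, a_6 = -362.
So a_6 = -362.

-362


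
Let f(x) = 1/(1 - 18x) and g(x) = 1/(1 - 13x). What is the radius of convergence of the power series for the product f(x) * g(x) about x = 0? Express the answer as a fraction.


The radius of 1/(1 - 18x) is 1/18 (nearest singularity at x = 1/18), and the radius of 1/(1 - 13x) is 1/13.
The product f(x)*g(x) = 1/((1 - 18x)(1 - 13x)) has singularities at both 1/18 and 1/13, so its radius of convergence is the distance to the nearest one:
min(1/18, 1/13) = 1/18.

1/18


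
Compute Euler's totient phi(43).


phi(n) counts integers in [1, n] coprime to n. Using the multiplicative formula phi(n) = n * prod_{p | n} (1 - 1/p):
43 = 43, so
phi(43) = 43 * (1 - 1/43) = 42.

42


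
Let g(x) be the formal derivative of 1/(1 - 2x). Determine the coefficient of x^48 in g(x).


Differentiate termwise: d/dx sum_{k>=0} 2^k x^k = sum_{k>=1} k 2^k x^(k-1) = sum_{j>=0} (j+1) 2^(j+1) x^j.
Equivalently, d/dx [1/(1 - 2x)] = 2/(1 - 2x)^2.
For j = 48: 49 * 2^49 = 49 * 562949953421312 = 27584547717644288.

27584547717644288


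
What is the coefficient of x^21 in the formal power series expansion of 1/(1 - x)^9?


The negative binomial / multiset identity is
1/(1 - x)^r = sum_{k>=0} C(k + r - 1, r - 1) x^k.
Here r = 9 and k = 21, so the coefficient is
C(21 + 8, 8) = C(29, 8)
= 4292145

4292145


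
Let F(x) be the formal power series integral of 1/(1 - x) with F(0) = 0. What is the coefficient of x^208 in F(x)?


1/(1 - x) = sum_{k>=0} x^k. Integrating termwise and using F(0) = 0 gives
F(x) = sum_{k>=0} x^(k+1) / (k+1) = sum_{m>=1} x^m / m = -ln(1 - x).
So the coefficient of x^208 is 1/208 = 1/208.

1/208


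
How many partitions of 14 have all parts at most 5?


Using the generating function (1-x)^(-1)(1-x^2)^(-1)...(1-x^5)^(-1),
the coefficient of x^14 counts these restricted partitions.
Result = 70

70


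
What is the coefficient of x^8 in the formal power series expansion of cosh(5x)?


The Maclaurin series is cosh(t) = sum_{m>=0} t^(2m) / (2m)!, so substituting t = 5x, only even powers of x are nonzero, with coefficient of x^(2m) equal to 5^(2m) / (2m)!.
For x^8 the coefficient is 5^8/8! = 390625/40320 = 78125/8064.

78125/8064


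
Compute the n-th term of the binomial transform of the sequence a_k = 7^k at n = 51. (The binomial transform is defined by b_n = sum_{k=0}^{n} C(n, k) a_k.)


With a_k = 7^k, b_n = sum_{k=0}^{n} C(n, k) 7^k = (1 + 7)^n by the binomial theorem.
For n = 51: (1 + 7)^51 = 8^51 = 11417981541647679048466287755595961091061972992.

11417981541647679048466287755595961091061972992


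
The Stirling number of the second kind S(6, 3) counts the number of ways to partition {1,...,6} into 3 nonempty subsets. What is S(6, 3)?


Using the explicit formula S(n,k) = (1/k!) sum_{j=0}^{k} (-1)^(k-j) C(k,j) j^n:
S(6, 3) = 90
Equivalently, S(n,k) is n! times the coefficient of x^n in the EGF (e^x - 1)^k / k!.

90


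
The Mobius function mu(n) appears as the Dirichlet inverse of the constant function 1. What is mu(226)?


226 = 2 * 113 (all distinct primes).
mu(226) = (-1)^2 = 1

1


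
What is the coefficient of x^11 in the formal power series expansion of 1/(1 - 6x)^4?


The general identity 1/(1 - c x)^r = sum_{k>=0} c^k C(k + r - 1, r - 1) x^k follows by substituting y = c x into 1/(1 - y)^r = sum_{k>=0} C(k + r - 1, r - 1) y^k.
For c = 6, r = 4, k = 11:
6^11 * C(14, 3) = 362797056 * 364 = 132058128384.

132058128384


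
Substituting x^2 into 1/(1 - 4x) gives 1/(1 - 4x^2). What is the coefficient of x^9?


Since 1/(1 - 4x^2) only has even powers of x,
the coefficient of x^9 (odd) is 0.

0


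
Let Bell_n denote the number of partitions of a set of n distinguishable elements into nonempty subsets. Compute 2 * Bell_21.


Bell_21 can be computed from the Bell triangle or from Dobinski's identity Bell_n = (1/e) * sum_{k>=0} k^n / k!.
Computing Bell_21 = 474869816156751.
Then 2 * 474869816156751 = 949739632313502.

949739632313502


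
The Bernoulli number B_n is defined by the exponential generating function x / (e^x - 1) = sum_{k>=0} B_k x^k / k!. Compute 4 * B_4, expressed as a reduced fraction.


Bernoulli numbers can also be computed recursively via B_0 = 1 and sum_{j=0}^{m} C(m+1, j) B_j = 0 for m >= 1. Odd-index Bernoulli numbers vanish for k >= 3.
Computing B_4 = -1/30, so 4 * B_4 = 4 * -1/30 = -2/15.

-2/15


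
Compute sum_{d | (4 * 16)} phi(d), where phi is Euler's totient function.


First, 4 * 16 = 64. One classical identity is sum_{d | n} phi(d) = n (each k in [1, n] has a unique gcd with n, and among the k's with gcd(k, n) = n/d there are phi(d) of them). So the sum equals 64. We also verify directly:
Divisors of 64: 1, 2, 4, 8, 16, 32, 64.
phi values: 1, 1, 2, 4, 8, 16, 32.
Sum = 64.

64


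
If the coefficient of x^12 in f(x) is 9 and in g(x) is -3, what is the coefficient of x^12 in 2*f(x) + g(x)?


Scalar multiplication scales coefficients: 2 * 9 = 18.
Then add the g coefficient: 18 + -3
= 15

15


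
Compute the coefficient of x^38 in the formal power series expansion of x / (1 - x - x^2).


Let f(x) = sum_{k>=0} a_k x^k. Multiplying f(x) * (1 - x - x^2) = x and matching coefficients gives a_0 = 0, a_1 = 1, and a_k = a_{k-1} + a_{k-2} for k >= 2. These are the Fibonacci numbers F_k.
Iterating from F_0 = 0, F_1 = 1:
F_0=0, F_1=1, F_2=1, F_3=2, F_4=3, F_5=5, F_6=8, F_7=13, F_8=21, F_9=34, ...
F_38 = 39088169.

39088169


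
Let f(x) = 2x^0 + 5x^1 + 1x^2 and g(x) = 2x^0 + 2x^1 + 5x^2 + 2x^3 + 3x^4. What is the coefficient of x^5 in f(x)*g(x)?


Cauchy product at x^5:
5*3 + 1*2
= 17

17


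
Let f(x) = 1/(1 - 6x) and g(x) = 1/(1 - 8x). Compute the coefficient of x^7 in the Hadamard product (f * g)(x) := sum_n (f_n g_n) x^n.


f has coefficients f_k = 6^k and g has coefficients g_k = 8^k, so the Hadamard product has coefficient (f*g)_k = 6^k * 8^k = 48^k.
For k = 7: 48^7 = 587068342272.

587068342272


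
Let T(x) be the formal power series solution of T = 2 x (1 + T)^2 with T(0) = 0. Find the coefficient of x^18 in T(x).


Apply the Lagrange inversion formula: if T = 2 x * phi(T) with phi(t) = (1 + t)^2, then [x^n] T = 2^n * (1/n) [t^(n-1)] phi(t)^n = 2^n * (1/n) [t^(n-1)] (1 + t)^(2n) = 2^n * (1/n) C(2n, n-1).
Using the identity C(2n, n-1) = C(2n, n) * n / (n+1), the unscaled factor equals C(2n, n) / (n+1) = C_n, the n-th Catalan number.
For n = 18: C_18 = C(36, 18) / 19 = 9075135300/19 = 477638700.
With the 2^18 = 262144 factor, the coefficient is 262144 * 477638700 = 125210119372800.

125210119372800


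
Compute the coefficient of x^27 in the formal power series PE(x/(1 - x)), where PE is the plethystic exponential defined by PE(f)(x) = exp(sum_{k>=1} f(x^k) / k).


For f(x) = x/(1 - x) we have
sum_{k>=1} f(x^k) / k = sum_{k>=1} (1/k) * x^k / (1 - x^k) = sum_{k, m >= 1} x^(k m) / k,
which after exponentiating simplifies to
PE(x/(1 - x)) = prod_{k>=1} 1 / (1 - x^k).
This is the generating function for the partition function p(n), so the coefficient of x^27 is p(27).
Computing p(27) by dynamic programming over parts 1, 2, ..., 27: p(27) = 3010.

3010


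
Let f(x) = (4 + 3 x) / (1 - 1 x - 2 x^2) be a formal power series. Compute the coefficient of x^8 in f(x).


Write f(x) = sum_{k>=0} a_k x^k. Multiplying both sides by 1 - 1 x - 2 x^2 gives
(1 - 1 x - 2 x^2) sum_{k>=0} a_k x^k = 4 + 3 x.
Matching coefficients:
 x^0: a_0 = 4
 x^1: a_1 - 1 a_0 = 3  =>  a_1 = 1*4 + 3 = 7
 x^k (k >= 2): a_k = 1 a_{k-1} + 2 a_{k-2}.
Iterating: a_2 = 15, a_3 = 29, a_4 = 59, a_5 = 117, a_6 = 235, a_7 = 469, a_8 = 939.
So the coefficient of x^8 is 939.

939


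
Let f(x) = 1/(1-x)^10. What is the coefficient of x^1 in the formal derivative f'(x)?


Differentiate: d/dx [ 1/(1-x)^r ] = r / (1-x)^(r+1).
Here r = 10, so f'(x) = 10 / (1-x)^11.
The expansion of 1/(1-x)^(r+1) has coefficient of x^n equal to C(n+r, r).
So the coefficient of x^1 in f'(x) is
10 * C(11, 10) = 10 * 11 = 110

110


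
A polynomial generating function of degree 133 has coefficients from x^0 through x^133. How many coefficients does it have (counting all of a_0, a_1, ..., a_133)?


A polynomial of degree 133 takes the form a_0 + a_1 x + ... + a_133 x^133.
The number of coefficients is 133 + 1 = 134.

134


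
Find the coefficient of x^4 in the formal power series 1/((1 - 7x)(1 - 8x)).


By partial fractions or Cauchy convolution:
The coefficient equals sum_{k=0}^{4} 7^k * 8^(4-k).
= 15961

15961


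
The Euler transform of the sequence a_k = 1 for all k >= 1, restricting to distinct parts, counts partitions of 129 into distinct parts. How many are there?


Partitions of 129 into distinct parts can be computed via generating function.
Product (1+x)(1+x^2)(1+x^3)...
The coefficient of x^129 = 4322816

4322816


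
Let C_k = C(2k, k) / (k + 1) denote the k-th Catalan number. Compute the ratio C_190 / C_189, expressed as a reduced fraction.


Using C_k = (2k)! / (k! (k+1)!), the ratio C_{k+1}/C_k simplifies to
C_{k+1}/C_k = [(2k+2)! / ((k+1)! (k+2)!)] * [k! (k+1)! / (2k)!]
 = (2k+2)(2k+1) / ((k+1)(k+2)) = 2(2k+1) / (k+2).
For k = 189: 2(2*189 + 1) / (189 + 2) = 758/191 = 758/191.

758/191


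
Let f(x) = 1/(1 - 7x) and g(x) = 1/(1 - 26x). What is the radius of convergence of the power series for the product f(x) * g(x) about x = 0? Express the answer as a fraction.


The radius of 1/(1 - 7x) is 1/7 (nearest singularity at x = 1/7), and the radius of 1/(1 - 26x) is 1/26.
The product f(x)*g(x) = 1/((1 - 7x)(1 - 26x)) has singularities at both 1/7 and 1/26, so its radius of convergence is the distance to the nearest one:
min(1/7, 1/26) = 1/26.

1/26


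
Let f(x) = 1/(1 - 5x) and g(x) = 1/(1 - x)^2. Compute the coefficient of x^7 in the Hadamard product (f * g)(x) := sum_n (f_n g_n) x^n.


f has coefficients f_k = 5^k. For g = 1/(1 - x)^2 the coefficient is g_k = C(k + 1, 1) = k + 1. The Hadamard coefficient is (f * g)_k = 5^k * (k + 1).
For k = 7: 5^7 * 8 = 78125 * 8 = 625000.

625000


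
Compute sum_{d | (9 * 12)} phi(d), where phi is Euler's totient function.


First, 9 * 12 = 108. One classical identity is sum_{d | n} phi(d) = n (each k in [1, n] has a unique gcd with n, and among the k's with gcd(k, n) = n/d there are phi(d) of them). So the sum equals 108. We also verify directly:
Divisors of 108: 1, 2, 3, 4, 6, 9, 12, 18, 27, 36, 54, 108.
phi values: 1, 1, 2, 2, 2, 6, 4, 6, 18, 12, 18, 36.
Sum = 108.

108


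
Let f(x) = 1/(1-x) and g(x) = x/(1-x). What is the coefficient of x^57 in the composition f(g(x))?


First simplify the composition: f(g(x)) = 1/(1 - x/(1-x)) = (1-x)/((1-x) - x) = (1-x)/(1-2x).
Now extract the coefficient. Write (1-x)/(1-2x) = 1/(1-2x) - x/(1-2x).
The coefficient of x^n in 1/(1-2x) is 2^n, and in x/(1-2x) is 2^(n-1) (for n >= 1).
So the coefficient of x^57 is 2^57 - 2^56 = 144115188075855872 - 72057594037927936 = 72057594037927936.

72057594037927936


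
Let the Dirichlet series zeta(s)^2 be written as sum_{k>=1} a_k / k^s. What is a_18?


The Dirichlet convolution of the constant function 1 with itself gives (1 * 1)(k) = sum_{d | k} 1 = d(k), the number of positive divisors of k.
Since zeta(s) = sum_{k>=1} 1/k^s, we have zeta(s)^2 = sum_{k>=1} d(k)/k^s, so a_k = d(k).
For k = 18: the divisors are 1, 2, 3, 6, 9, 18.
Count = 6.

6


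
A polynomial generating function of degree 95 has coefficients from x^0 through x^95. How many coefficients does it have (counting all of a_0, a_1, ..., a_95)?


A polynomial of degree 95 takes the form a_0 + a_1 x + ... + a_95 x^95.
The number of coefficients is 95 + 1 = 96.

96


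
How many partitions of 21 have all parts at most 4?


Using the generating function (1-x)^(-1)(1-x^2)^(-1)...(1-x^4)^(-1),
the coefficient of x^21 counts these restricted partitions.
Result = 120

120


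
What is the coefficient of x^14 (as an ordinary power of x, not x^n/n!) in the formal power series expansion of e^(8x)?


The exponential series is e^y = sum_{k>=0} y^k / k!. Substituting y = 8x gives
e^(8x) = sum_{k>=0} 8^k x^k / k!.
So the coefficient of x^n is a^n/n! with a = 8, n = 14:
8^14 / 14! = 4398046511104/87178291200 = 2147483648/42567525

2147483648/42567525


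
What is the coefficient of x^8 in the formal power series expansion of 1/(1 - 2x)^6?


The general identity 1/(1 - c x)^r = sum_{k>=0} c^k C(k + r - 1, r - 1) x^k follows by substituting y = c x into 1/(1 - y)^r = sum_{k>=0} C(k + r - 1, r - 1) y^k.
For c = 2, r = 6, k = 8:
2^8 * C(13, 5) = 256 * 1287 = 329472.

329472


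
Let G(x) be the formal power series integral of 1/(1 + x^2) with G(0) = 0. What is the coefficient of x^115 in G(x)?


1/(1 + x^2) = sum_{j>=0} (-1)^j x^(2j). Integrating termwise with G(0) = 0:
G(x) = sum_{j>=0} (-1)^j x^(2j+1) / (2j+1) = arctan(x).
Only odd powers are nonzero. For x^115 write 115 = 2*57 + 1, giving
(-1)^57 / 115 = -1/115 = -1/115.

-1/115


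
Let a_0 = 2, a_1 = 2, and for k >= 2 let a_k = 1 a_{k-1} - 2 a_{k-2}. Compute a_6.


Iterating the recurrence forward:
a_0 = 2
a_1 = 2
a_2 = 1*2 - 2*2 = -2
a_3 = 1*-2 - 2*2 = -6
a_4 = 1*-6 - 2*-2 = -2
a_5 = 1*-2 - 2*-6 = 10
a_6 = 1*10 - 2*-2 = 14
So a_6 = 14.

14


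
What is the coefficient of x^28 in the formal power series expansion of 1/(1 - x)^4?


The negative binomial / multiset identity is
1/(1 - x)^r = sum_{k>=0} C(k + r - 1, r - 1) x^k.
Here r = 4 and k = 28, so the coefficient is
C(28 + 3, 3) = C(31, 3)
= 4495

4495


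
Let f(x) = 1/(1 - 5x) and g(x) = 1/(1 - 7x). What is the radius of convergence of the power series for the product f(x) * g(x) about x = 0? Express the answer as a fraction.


The radius of 1/(1 - 5x) is 1/5 (nearest singularity at x = 1/5), and the radius of 1/(1 - 7x) is 1/7.
The product f(x)*g(x) = 1/((1 - 5x)(1 - 7x)) has singularities at both 1/5 and 1/7, so its radius of convergence is the distance to the nearest one:
min(1/5, 1/7) = 1/7.

1/7


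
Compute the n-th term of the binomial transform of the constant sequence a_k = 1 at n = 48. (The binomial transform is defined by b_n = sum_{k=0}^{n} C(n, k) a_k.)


With a_k = 1 for all k, b_n = sum_{k=0}^{n} C(n, k) = 2^n by the binomial theorem.
For n = 48: 2^48 = 281474976710656.

281474976710656


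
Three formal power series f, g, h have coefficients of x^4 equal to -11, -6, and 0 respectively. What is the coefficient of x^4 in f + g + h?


Series addition is componentwise:
-11 + -6 + 0
= -17

-17


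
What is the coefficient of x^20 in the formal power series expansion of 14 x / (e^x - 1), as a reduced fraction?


The exponential generating function for Bernoulli numbers is
x / (e^x - 1) = sum_{k>=0} B_k x^k / k!.
So the coefficient of x^20 in 14 x / (e^x - 1) is 14 B_20 / 20!.
Computing: B_20 = -174611/330, 20! = 2432902008176640000, giving
14 * -174611/330 / 2432902008176640000 = -174611/57346975907020800000.

-174611/57346975907020800000


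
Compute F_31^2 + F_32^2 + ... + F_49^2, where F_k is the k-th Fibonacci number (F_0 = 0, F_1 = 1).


There is a standard identity sum_{k=0}^{N} F_k^2 = F_N * F_{N+1} (proved inductively from the telescoping relation F_k^2 = F_k F_{k+1} - F_{k-1} F_k). Then
sum_{k=31}^{49} F_k^2 = F_49 F_50 - F_30 F_31.
Computing: F_49 = 7778742049, F_50 = 12586269025, F_30 = 832040, F_31 = 1346269.
Sum = 7778742049 * 12586269025 - 832040 * 1346269 = 97905338984644073465.

97905338984644073465


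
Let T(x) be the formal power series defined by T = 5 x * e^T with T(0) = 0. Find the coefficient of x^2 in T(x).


Apply the Lagrange inversion formula: if T = 5 x * phi(T) with phi(t) = e^t, then
[x^n] T = 5^n * (1/n) [t^(n-1)] phi(t)^n = 5^n * (1/n) [t^(n-1)] e^(n t) = 5^n * (1/n) * n^(n-1) / (n-1)! = 5^n * n^(n-1) / n!.
When c = 1 this is the Cayley count of rooted labeled trees on n vertices, divided by n!.
For n = 2: 5^2 * 2^1 / 2! = 25 * 2/2 = 25.

25


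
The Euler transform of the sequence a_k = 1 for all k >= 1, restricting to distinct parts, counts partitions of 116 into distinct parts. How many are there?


Partitions of 116 into distinct parts can be computed via generating function.
Product (1+x)(1+x^2)(1+x^3)...
The coefficient of x^116 = 1611388

1611388


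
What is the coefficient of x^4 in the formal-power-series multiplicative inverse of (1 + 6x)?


The inverse is 1/(1 + 6x). Apply the geometric identity 1/(1 - y) = sum_{k>=0} y^k with y = -6x:
1/(1 + 6x) = sum_{k>=0} (-6)^k x^k.
So the coefficient of x^4 is (-6)^4 = 1296.

1296


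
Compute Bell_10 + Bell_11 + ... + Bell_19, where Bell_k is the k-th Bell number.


Recall Bell_k counts set partitions of a k-set (with Bell_0 = 1 by convention).
Bell_10 through Bell_19: 115975, 678570, 4213597, 27644437, 190899322, 1382958545, 10480142147, 82864869804, 682076806159, 5832742205057
Sum = 115975 + 678570 + 4213597 + 27644437 + 190899322 + 1382958545 + 10480142147 + 82864869804 + 682076806159 + 5832742205057 = 6609770533613.

6609770533613


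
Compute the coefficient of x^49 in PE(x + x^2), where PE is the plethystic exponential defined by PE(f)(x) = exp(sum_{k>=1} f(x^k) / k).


With f(x) = x + x^2, the exponent is sum_{k>=1} (x^k + x^(2k)) / k = -ln(1 - x) - ln(1 - x^2). Exponentiating:
PE(x + x^2) = 1 / ((1 - x)(1 - x^2)).
This is the generating function for partitions of n into parts of size 1 or 2. The number of 2's can be any j in 0..24, and the rest are 1's, so
[x^49] = floor(49/2) + 1 = 25.

25


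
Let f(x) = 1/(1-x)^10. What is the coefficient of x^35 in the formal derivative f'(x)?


Differentiate: d/dx [ 1/(1-x)^r ] = r / (1-x)^(r+1).
Here r = 10, so f'(x) = 10 / (1-x)^11.
The expansion of 1/(1-x)^(r+1) has coefficient of x^n equal to C(n+r, r).
So the coefficient of x^35 in f'(x) is
10 * C(45, 10) = 10 * 3190187286 = 31901872860

31901872860


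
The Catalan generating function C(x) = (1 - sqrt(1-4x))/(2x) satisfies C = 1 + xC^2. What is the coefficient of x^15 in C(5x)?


Substituting x -> 5x scales the n-th coefficient by 5^n, so [x^15] C(5x) = 5^15 * C_15.
C_15 = C(2*15, 15)/(16) = 155117520/16 = 9694845.
So 5^15 * 9694845 = 30517578125 * 9694845 = 295863189697265625.

295863189697265625


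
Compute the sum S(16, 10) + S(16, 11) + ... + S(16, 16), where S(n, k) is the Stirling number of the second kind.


By definition, S(n, k) counts partitions of an n-set into exactly k nonempty blocks.
Computing row n = 16 for k = 10..16:
S(16, k): 193754990, 28936908, 2757118, 165620, 6020, 120, 1
Sum = 225620777.

225620777


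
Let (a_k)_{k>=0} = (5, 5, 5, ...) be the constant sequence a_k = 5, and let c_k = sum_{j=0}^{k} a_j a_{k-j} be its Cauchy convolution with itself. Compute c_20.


Since a_j = 5 for all j >= 0, the convolution sum becomes
c_k = sum_{j=0}^{k} 5 * 5 = 25 * (k + 1).
Equivalently, the generating function of (a_k) is 5/(1 - x) and its square is 25/(1 - x)^2 = sum_{k>=0} 25(k + 1) x^k.
For k = 20: 25 * 21 = 525.

525


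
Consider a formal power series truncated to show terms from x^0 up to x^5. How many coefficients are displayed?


From x^0 to x^5 inclusive, the count is 5 - 0 + 1 = 6.

6


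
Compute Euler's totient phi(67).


phi(n) counts integers in [1, n] coprime to n. Using the multiplicative formula phi(n) = n * prod_{p | n} (1 - 1/p):
67 = 67, so
phi(67) = 67 * (1 - 1/67) = 66.

66


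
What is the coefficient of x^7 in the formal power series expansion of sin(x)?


The Maclaurin series is sin(t) = sum_{k>=0} (-1)^k t^(2k+1) / (2k+1)!, so substituting t = x, only odd powers of x are nonzero, with coefficient of x^(2k+1) equal to (-1)^k / (2k+1)!.
Write 7 = 2*3 + 1, giving the coefficient (-1)^3 / 7! = -1/5040 = -1/5040.

-1/5040


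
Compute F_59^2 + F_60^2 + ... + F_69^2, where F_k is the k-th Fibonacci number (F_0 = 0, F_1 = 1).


There is a standard identity sum_{k=0}^{N} F_k^2 = F_N * F_{N+1} (proved inductively from the telescoping relation F_k^2 = F_k F_{k+1} - F_{k-1} F_k). Then
sum_{k=59}^{69} F_k^2 = F_69 F_70 - F_58 F_59.
Computing: F_69 = 117669030460994, F_70 = 190392490709135, F_58 = 591286729879, F_59 = 956722026041.
Sum = 117669030460994 * 190392490709135 - 591286729879 * 956722026041 = 22402734091759542456646201151.

22402734091759542456646201151
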